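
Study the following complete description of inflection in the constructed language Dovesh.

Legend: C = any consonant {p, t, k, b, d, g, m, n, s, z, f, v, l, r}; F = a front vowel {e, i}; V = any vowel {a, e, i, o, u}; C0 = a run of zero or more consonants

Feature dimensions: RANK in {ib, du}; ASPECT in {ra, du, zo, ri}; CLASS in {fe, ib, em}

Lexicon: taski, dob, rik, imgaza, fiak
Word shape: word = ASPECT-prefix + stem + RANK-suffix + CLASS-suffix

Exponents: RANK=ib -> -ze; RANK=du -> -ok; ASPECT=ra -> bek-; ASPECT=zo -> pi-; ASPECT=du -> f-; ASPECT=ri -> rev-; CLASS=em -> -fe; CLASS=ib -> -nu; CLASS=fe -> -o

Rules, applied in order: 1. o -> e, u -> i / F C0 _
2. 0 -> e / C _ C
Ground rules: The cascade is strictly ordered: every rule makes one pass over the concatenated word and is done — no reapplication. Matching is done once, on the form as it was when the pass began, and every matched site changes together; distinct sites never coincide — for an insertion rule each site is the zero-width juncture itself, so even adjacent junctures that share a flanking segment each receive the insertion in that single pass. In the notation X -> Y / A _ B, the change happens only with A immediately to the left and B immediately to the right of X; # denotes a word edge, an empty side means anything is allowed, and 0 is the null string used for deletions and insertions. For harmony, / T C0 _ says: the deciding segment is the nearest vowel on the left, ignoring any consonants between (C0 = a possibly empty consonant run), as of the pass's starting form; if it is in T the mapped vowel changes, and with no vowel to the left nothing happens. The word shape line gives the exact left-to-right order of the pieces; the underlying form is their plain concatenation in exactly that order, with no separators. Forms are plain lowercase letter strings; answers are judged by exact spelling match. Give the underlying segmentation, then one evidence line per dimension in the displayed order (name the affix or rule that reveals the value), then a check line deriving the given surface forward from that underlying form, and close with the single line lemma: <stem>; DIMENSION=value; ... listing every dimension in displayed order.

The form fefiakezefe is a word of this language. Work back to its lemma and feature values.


underlying: f-fiak-ze-fe
RANK=ib - signalled by the affix -ze
ASPECT=du - signalled by the affix f-
CLASS=em - signalled by the affix -fe
check: ffiakzefe -> ffiakzefe -> fefiakezefe
lemma: fiak; RANK=ib; ASPECT=du; CLASS=em


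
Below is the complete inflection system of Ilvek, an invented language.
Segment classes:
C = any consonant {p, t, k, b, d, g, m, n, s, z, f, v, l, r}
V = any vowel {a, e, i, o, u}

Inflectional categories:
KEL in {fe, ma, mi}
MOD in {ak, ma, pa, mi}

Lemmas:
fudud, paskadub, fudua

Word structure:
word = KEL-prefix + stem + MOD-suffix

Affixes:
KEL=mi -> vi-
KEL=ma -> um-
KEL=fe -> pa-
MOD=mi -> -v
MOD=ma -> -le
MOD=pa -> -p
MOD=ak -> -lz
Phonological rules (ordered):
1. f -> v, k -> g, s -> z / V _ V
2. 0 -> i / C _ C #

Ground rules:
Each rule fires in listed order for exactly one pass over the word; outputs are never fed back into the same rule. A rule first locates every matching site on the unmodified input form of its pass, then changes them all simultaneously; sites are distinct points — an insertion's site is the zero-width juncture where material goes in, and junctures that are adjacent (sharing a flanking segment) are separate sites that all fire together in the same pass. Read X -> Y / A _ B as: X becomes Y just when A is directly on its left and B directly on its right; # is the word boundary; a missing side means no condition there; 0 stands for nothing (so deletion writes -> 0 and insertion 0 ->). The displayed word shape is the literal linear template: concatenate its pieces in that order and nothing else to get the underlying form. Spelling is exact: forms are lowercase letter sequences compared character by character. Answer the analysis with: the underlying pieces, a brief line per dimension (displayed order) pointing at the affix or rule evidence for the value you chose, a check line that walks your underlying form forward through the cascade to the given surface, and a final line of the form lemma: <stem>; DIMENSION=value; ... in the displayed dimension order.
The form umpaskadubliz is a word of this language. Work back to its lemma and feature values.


underlying: um-paskadub-lz
KEL=ma - signalled by the affix um-
MOD=ak - signalled by the affix -lz
check: umpaskadublz -> umpaskadublz -> umpaskadubliz
lemma: paskadub; KEL=ma; MOD=ak


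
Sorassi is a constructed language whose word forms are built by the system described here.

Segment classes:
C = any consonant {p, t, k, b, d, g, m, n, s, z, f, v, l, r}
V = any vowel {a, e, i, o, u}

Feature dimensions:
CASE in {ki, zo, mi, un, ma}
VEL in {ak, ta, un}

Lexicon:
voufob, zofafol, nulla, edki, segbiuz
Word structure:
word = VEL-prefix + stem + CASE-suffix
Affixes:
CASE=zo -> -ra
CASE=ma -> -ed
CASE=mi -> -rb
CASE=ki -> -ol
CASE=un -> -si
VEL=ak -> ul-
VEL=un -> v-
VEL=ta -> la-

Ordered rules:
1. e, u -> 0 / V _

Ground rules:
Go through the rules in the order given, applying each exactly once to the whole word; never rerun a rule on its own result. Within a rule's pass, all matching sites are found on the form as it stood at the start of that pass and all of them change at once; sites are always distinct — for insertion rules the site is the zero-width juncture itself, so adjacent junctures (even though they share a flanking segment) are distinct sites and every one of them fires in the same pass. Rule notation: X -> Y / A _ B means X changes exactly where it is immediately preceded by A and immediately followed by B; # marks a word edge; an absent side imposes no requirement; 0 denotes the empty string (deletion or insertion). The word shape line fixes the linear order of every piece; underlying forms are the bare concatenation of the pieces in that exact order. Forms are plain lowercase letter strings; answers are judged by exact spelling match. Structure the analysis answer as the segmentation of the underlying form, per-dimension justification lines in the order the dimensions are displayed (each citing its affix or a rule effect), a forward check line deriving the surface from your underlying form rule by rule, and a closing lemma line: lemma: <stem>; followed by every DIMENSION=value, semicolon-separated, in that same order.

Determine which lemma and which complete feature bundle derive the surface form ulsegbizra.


underlying: ul-segbiuz-ra
CASE=zo - signalled by the affix -ra
VEL=ak - signalled by the affix ul-
check: ulsegbiuzra -> ulsegbizra
lemma: segbiuz; CASE=zo; VEL=ak


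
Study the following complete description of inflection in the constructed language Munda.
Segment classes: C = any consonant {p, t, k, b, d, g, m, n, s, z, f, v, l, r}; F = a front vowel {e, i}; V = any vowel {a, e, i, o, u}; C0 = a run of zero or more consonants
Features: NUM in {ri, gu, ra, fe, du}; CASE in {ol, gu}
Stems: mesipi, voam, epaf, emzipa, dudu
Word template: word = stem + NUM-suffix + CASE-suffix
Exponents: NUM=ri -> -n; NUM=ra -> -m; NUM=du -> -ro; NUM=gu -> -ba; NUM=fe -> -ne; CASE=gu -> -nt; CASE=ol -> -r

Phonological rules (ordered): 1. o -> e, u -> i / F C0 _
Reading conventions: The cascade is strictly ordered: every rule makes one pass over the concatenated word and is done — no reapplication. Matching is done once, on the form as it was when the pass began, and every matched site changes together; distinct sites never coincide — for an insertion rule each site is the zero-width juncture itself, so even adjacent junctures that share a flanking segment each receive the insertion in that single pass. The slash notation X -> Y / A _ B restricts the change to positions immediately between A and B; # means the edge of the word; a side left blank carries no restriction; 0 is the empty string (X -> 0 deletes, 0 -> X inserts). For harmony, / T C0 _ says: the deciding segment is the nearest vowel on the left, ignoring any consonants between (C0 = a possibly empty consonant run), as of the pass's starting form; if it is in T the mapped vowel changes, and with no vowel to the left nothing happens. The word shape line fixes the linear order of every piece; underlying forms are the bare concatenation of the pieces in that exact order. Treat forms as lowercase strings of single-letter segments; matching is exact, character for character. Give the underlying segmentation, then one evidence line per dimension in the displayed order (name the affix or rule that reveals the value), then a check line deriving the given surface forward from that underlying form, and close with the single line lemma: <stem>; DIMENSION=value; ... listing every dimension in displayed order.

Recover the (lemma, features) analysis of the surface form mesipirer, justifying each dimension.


underlying: mesipi-ro-r
NUM=du - signalled by the affix -ro
CASE=ol - signalled by the affix -r
check: mesipiror -> mesipirer
lemma: mesipi; NUM=du; CASE=ol


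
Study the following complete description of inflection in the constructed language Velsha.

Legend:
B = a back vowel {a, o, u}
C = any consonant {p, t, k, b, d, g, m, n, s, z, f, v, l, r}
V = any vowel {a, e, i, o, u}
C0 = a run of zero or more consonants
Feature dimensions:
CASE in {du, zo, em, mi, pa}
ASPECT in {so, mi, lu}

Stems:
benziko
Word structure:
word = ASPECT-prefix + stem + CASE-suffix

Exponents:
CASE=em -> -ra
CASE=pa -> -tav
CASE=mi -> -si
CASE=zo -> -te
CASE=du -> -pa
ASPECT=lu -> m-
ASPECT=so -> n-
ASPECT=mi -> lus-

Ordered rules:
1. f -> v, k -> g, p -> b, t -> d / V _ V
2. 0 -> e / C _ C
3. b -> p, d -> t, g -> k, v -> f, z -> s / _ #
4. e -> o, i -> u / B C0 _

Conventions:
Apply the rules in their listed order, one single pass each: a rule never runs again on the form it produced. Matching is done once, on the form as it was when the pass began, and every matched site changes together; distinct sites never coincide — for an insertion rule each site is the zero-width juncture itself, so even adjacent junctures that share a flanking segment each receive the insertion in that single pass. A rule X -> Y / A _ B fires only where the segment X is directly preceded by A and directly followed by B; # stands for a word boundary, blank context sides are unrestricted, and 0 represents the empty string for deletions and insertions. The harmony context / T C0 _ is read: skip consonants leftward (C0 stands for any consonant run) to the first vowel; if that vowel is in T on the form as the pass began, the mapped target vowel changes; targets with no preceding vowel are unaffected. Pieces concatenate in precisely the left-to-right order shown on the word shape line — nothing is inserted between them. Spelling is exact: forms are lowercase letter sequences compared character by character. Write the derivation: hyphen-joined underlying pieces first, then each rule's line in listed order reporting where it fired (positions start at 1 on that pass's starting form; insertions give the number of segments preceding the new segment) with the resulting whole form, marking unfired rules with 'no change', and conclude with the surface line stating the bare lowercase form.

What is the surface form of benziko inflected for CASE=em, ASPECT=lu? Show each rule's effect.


underlying: m-benziko-ra
1. f -> v, k -> g, p -> b, t -> d / V _ V: fires at position(s) 7: mbenzigora
2. 0 -> e / C _ C: inserts after position(s) 1, 4: mebenezigora
3. b -> p, d -> t, g -> k, v -> f, z -> s / _ #: no change
4. e -> o, i -> u / B C0 _: no change
surface: mebenezigora


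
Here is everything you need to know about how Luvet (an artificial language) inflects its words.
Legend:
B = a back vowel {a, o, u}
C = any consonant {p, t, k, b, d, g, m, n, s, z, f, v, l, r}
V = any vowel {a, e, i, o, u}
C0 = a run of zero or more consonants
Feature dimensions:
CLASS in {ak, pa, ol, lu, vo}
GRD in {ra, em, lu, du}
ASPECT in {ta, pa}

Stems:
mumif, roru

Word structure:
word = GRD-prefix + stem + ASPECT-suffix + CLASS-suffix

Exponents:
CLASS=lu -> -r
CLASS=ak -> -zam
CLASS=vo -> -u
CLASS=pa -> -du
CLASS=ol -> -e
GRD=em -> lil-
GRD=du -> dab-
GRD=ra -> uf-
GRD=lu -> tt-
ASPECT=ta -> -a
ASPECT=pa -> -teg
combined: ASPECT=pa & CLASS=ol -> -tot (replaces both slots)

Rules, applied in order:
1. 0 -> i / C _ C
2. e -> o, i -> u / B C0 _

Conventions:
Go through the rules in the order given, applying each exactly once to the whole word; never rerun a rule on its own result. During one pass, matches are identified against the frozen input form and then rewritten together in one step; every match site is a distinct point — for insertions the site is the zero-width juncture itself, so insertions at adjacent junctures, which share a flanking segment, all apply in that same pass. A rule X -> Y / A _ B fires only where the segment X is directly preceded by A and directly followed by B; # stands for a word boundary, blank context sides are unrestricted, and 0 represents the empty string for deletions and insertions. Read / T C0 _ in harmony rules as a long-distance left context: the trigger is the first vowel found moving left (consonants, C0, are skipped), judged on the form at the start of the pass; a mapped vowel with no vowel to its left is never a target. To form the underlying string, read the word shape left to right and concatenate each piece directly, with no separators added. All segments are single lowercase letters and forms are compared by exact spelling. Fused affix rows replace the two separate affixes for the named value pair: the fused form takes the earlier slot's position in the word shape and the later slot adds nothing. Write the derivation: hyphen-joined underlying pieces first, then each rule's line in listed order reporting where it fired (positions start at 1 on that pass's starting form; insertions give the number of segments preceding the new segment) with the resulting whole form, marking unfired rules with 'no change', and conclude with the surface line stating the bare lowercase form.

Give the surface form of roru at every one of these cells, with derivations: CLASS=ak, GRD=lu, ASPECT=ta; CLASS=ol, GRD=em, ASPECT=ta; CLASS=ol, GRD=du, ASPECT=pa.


cell CLASS=ak, GRD=lu, ASPECT=ta:
underlying: tt-roru-a-zam
1. 0 -> i / C _ C: inserts after position(s) 1, 2: titiroruazam
2. e -> o, i -> u / B C0 _: no change
surface: titiroruazam

cell CLASS=ol, GRD=em, ASPECT=ta:
underlying: lil-roru-a-e
1. 0 -> i / C _ C: inserts after position(s) 3: liliroruae
2. e -> o, i -> u / B C0 _: fires at position(s) 10: liliroruao
surface: liliroruao

cell CLASS=ol, GRD=du, ASPECT=pa:
underlying: dab-roru-tot
1. 0 -> i / C _ C: inserts after position(s) 3: dabirorutot
2. e -> o, i -> u / B C0 _: fires at position(s) 4: daburorutot
surface: daburorutot


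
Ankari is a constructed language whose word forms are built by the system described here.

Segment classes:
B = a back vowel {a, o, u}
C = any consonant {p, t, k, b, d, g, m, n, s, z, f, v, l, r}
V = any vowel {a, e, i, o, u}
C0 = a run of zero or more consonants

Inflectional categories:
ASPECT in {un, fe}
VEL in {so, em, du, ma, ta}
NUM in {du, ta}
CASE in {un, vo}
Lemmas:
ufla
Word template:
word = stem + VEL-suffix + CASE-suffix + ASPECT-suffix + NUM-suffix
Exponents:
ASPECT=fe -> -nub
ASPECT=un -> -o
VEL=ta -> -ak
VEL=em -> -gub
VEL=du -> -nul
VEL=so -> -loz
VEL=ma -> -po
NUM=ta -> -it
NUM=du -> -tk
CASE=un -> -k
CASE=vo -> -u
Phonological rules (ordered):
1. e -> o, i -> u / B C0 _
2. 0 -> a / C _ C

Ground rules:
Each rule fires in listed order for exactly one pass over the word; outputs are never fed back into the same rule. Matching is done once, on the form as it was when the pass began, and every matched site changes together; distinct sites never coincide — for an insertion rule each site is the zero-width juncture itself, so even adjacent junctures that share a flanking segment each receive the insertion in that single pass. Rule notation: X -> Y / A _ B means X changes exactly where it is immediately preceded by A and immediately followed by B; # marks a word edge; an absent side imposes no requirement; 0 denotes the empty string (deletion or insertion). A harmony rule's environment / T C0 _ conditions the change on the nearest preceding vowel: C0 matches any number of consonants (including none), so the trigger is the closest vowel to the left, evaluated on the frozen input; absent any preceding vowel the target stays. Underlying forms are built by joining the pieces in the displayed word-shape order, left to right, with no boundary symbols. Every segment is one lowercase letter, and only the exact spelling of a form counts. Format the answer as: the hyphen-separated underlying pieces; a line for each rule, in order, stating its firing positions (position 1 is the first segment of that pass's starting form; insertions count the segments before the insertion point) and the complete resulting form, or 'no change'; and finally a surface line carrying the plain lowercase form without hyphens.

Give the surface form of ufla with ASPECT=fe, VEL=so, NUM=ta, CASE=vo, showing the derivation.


underlying: ufla-loz-u-nub-it
1. e -> o, i -> u / B C0 _: fires at position(s) 12: uflalozunubut
2. 0 -> a / C _ C: inserts after position(s) 2: ufalalozunubut
surface: ufalalozunubut


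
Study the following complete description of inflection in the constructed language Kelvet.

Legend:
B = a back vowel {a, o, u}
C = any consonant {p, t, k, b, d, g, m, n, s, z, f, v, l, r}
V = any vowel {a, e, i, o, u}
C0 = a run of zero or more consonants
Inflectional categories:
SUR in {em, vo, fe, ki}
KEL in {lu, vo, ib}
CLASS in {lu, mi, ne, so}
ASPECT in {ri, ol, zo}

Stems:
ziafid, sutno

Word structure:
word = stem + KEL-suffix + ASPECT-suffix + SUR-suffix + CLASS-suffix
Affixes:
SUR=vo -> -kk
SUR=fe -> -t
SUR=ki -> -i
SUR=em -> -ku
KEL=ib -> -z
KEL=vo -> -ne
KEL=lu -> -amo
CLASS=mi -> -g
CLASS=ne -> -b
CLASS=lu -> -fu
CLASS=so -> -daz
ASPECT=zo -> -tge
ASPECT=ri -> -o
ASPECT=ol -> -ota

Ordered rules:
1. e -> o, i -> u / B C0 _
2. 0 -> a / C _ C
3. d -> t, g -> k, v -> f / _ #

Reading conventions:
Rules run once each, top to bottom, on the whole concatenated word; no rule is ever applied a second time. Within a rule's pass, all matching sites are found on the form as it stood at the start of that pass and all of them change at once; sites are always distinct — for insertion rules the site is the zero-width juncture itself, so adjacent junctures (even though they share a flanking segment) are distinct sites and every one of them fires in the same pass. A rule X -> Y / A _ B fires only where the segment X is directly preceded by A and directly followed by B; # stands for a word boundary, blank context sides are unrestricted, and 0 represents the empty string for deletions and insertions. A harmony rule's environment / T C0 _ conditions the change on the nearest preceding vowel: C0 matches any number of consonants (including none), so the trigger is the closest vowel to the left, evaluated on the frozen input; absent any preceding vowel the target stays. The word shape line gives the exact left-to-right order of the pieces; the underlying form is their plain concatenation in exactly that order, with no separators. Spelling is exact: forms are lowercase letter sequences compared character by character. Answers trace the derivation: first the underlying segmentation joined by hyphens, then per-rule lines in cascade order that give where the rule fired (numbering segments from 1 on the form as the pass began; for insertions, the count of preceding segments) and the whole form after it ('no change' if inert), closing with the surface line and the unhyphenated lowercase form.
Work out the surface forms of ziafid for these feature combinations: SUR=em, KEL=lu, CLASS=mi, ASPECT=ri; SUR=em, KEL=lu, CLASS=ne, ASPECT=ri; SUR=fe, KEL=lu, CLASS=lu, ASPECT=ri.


cell SUR=em, KEL=lu, CLASS=mi, ASPECT=ri:
underlying: ziafid-amo-o-ku-g
1. e -> o, i -> u / B C0 _: fires at position(s) 5: ziafudamookug
2. 0 -> a / C _ C: no change
3. d -> t, g -> k, v -> f / _ #: fires at position(s) 13: ziafudamookuk
surface: ziafudamookuk

cell SUR=em, KEL=lu, CLASS=ne, ASPECT=ri:
underlying: ziafid-amo-o-ku-b
1. e -> o, i -> u / B C0 _: fires at position(s) 5: ziafudamookub
2. 0 -> a / C _ C: no change
3. d -> t, g -> k, v -> f / _ #: no change
surface: ziafudamookub

cell SUR=fe, KEL=lu, CLASS=lu, ASPECT=ri:
underlying: ziafid-amo-o-t-fu
1. e -> o, i -> u / B C0 _: fires at position(s) 5: ziafudamootfu
2. 0 -> a / C _ C: inserts after position(s) 11: ziafudamootafu
3. d -> t, g -> k, v -> f / _ #: no change
surface: ziafudamootafu


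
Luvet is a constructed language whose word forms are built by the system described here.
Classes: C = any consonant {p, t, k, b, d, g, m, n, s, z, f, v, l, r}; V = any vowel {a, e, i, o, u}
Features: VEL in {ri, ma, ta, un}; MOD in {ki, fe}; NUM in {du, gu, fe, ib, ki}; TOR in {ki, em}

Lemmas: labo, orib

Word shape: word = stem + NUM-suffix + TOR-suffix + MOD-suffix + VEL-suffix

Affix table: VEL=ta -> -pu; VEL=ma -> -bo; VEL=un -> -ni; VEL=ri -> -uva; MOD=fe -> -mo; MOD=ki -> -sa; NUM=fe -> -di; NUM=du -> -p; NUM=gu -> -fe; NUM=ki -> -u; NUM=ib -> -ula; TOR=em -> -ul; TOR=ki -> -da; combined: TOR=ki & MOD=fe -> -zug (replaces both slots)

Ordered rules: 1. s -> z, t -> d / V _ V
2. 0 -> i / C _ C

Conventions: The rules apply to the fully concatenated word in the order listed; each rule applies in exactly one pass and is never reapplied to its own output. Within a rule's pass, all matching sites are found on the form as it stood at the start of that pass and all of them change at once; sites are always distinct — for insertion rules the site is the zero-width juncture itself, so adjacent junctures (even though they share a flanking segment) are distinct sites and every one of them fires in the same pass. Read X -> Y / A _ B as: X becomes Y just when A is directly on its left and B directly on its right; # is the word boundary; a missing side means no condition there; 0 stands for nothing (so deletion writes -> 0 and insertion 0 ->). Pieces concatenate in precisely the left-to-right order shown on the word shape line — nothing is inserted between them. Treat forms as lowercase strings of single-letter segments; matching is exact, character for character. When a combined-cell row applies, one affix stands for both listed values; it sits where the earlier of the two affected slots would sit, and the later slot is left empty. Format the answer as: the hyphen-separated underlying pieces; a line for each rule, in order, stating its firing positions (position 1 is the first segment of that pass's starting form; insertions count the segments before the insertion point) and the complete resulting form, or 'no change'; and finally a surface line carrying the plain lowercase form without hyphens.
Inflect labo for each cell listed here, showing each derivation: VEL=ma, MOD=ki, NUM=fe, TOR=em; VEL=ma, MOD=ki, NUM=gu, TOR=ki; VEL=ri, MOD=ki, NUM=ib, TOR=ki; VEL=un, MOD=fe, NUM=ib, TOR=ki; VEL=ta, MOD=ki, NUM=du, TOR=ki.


cell VEL=ma, MOD=ki, NUM=fe, TOR=em:
underlying: labo-di-ul-sa-bo
1. s -> z, t -> d / V _ V: no change
2. 0 -> i / C _ C: inserts after position(s) 8: labodiulisabo
surface: labodiulisabo

cell VEL=ma, MOD=ki, NUM=gu, TOR=ki:
underlying: labo-fe-da-sa-bo
1. s -> z, t -> d / V _ V: fires at position(s) 9: labofedazabo
2. 0 -> i / C _ C: no change
surface: labofedazabo

cell VEL=ri, MOD=ki, NUM=ib, TOR=ki:
underlying: labo-ula-da-sa-uva
1. s -> z, t -> d / V _ V: fires at position(s) 10: labouladazauva
2. 0 -> i / C _ C: no change
surface: labouladazauva

cell VEL=un, MOD=fe, NUM=ib, TOR=ki:
underlying: labo-ula-zug-ni
1. s -> z, t -> d / V _ V: no change
2. 0 -> i / C _ C: inserts after position(s) 10: laboulazugini
surface: laboulazugini

cell VEL=ta, MOD=ki, NUM=du, TOR=ki:
underlying: labo-p-da-sa-pu
1. s -> z, t -> d / V _ V: fires at position(s) 8: labopdazapu
2. 0 -> i / C _ C: inserts after position(s) 5: labopidazapu
surface: labopidazapu


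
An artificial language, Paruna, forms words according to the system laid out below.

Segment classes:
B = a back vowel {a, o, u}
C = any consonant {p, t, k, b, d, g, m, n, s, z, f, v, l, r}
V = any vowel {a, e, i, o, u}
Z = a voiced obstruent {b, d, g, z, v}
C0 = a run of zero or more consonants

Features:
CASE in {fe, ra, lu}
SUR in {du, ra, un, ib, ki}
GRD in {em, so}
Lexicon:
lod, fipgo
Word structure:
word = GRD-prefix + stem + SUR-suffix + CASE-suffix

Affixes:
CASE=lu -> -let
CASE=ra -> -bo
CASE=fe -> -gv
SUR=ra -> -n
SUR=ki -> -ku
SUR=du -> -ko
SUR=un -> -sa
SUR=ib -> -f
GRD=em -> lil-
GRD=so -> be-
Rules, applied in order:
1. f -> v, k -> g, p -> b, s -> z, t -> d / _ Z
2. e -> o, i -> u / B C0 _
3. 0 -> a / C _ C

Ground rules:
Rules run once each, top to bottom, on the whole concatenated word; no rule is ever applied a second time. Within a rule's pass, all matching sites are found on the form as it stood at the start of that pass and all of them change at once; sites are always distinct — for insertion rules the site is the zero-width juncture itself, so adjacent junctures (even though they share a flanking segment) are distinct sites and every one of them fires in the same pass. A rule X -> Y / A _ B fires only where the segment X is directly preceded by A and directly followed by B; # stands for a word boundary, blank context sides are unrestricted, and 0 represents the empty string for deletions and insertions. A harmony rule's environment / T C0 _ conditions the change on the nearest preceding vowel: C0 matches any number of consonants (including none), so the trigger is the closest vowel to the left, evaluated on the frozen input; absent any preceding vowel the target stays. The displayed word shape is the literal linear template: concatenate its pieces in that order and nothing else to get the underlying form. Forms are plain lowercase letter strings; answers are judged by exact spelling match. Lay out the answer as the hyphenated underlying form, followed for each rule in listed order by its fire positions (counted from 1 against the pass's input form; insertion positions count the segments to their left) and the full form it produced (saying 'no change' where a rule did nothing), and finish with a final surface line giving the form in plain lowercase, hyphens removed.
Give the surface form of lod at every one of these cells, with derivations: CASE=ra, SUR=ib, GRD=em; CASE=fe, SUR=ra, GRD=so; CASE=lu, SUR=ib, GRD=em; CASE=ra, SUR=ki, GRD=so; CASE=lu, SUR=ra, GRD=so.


cell CASE=ra, SUR=ib, GRD=em:
underlying: lil-lod-f-bo
1. f -> v, k -> g, p -> b, s -> z, t -> d / _ Z: fires at position(s) 7: lillodvbo
2. e -> o, i -> u / B C0 _: no change
3. 0 -> a / C _ C: inserts after position(s) 3, 6, 7: lilalodavabo
surface: lilalodavabo

cell CASE=fe, SUR=ra, GRD=so:
underlying: be-lod-n-gv
1. f -> v, k -> g, p -> b, s -> z, t -> d / _ Z: no change
2. e -> o, i -> u / B C0 _: no change
3. 0 -> a / C _ C: inserts after position(s) 5, 6, 7: belodanagav
surface: belodanagav

cell CASE=lu, SUR=ib, GRD=em:
underlying: lil-lod-f-let
1. f -> v, k -> g, p -> b, s -> z, t -> d / _ Z: no change
2. e -> o, i -> u / B C0 _: fires at position(s) 9: lillodflot
3. 0 -> a / C _ C: inserts after position(s) 3, 6, 7: lilalodafalot
surface: lilalodafalot

cell CASE=ra, SUR=ki, GRD=so:
underlying: be-lod-ku-bo
1. f -> v, k -> g, p -> b, s -> z, t -> d / _ Z: no change
2. e -> o, i -> u / B C0 _: no change
3. 0 -> a / C _ C: inserts after position(s) 5: belodakubo
surface: belodakubo

cell CASE=lu, SUR=ra, GRD=so:
underlying: be-lod-n-let
1. f -> v, k -> g, p -> b, s -> z, t -> d / _ Z: no change
2. e -> o, i -> u / B C0 _: fires at position(s) 8: belodnlot
3. 0 -> a / C _ C: inserts after position(s) 5, 6: belodanalot
surface: belodanalot


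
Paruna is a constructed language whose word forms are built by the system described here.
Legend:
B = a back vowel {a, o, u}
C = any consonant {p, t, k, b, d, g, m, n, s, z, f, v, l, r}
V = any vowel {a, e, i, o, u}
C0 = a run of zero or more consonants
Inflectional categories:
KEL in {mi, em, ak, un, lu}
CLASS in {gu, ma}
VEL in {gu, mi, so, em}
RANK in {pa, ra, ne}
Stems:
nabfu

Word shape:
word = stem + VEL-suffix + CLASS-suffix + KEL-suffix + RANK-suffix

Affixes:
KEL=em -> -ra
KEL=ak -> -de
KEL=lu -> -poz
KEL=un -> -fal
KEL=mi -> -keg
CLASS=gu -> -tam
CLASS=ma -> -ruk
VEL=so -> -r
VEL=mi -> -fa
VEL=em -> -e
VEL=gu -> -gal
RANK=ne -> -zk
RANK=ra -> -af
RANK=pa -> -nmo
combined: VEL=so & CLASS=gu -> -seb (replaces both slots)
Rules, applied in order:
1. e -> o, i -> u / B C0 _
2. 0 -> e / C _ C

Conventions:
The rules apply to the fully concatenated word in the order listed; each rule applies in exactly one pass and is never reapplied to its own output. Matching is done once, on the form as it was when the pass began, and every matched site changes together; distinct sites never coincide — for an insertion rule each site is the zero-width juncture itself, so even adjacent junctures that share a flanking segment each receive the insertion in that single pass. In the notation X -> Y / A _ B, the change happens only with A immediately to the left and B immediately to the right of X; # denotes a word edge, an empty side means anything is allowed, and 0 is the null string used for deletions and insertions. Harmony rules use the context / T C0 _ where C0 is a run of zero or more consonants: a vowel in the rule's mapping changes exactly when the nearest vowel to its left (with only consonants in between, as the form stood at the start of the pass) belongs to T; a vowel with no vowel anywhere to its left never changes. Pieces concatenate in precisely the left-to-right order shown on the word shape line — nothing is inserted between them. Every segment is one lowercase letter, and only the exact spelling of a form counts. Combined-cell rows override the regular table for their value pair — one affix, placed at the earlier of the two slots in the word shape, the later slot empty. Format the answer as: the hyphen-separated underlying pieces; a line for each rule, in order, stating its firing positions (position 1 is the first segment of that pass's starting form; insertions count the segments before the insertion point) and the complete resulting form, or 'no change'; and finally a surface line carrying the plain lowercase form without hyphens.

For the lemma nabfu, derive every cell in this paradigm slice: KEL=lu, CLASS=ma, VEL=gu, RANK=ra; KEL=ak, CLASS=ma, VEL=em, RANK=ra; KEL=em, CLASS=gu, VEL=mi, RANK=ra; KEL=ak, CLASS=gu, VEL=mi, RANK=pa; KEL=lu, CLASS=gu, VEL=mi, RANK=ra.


cell KEL=lu, CLASS=ma, VEL=gu, RANK=ra:
underlying: nabfu-gal-ruk-poz-af
1. e -> o, i -> u / B C0 _: no change
2. 0 -> e / C _ C: inserts after position(s) 3, 8, 11: nabefugalerukepozaf
surface: nabefugalerukepozaf

cell KEL=ak, CLASS=ma, VEL=em, RANK=ra:
underlying: nabfu-e-ruk-de-af
1. e -> o, i -> u / B C0 _: fires at position(s) 6, 11: nabfuorukdoaf
2. 0 -> e / C _ C: inserts after position(s) 3, 9: nabefuorukedoaf
surface: nabefuorukedoaf

cell KEL=em, CLASS=gu, VEL=mi, RANK=ra:
underlying: nabfu-fa-tam-ra-af
1. e -> o, i -> u / B C0 _: no change
2. 0 -> e / C _ C: inserts after position(s) 3, 10: nabefufatameraaf
surface: nabefufatameraaf

cell KEL=ak, CLASS=gu, VEL=mi, RANK=pa:
underlying: nabfu-fa-tam-de-nmo
1. e -> o, i -> u / B C0 _: fires at position(s) 12: nabfufatamdonmo
2. 0 -> e / C _ C: inserts after position(s) 3, 10, 13: nabefufatamedonemo
surface: nabefufatamedonemo

cell KEL=lu, CLASS=gu, VEL=mi, RANK=ra:
underlying: nabfu-fa-tam-poz-af
1. e -> o, i -> u / B C0 _: no change
2. 0 -> e / C _ C: inserts after position(s) 3, 10: nabefufatamepozaf
surface: nabefufatamepozaf


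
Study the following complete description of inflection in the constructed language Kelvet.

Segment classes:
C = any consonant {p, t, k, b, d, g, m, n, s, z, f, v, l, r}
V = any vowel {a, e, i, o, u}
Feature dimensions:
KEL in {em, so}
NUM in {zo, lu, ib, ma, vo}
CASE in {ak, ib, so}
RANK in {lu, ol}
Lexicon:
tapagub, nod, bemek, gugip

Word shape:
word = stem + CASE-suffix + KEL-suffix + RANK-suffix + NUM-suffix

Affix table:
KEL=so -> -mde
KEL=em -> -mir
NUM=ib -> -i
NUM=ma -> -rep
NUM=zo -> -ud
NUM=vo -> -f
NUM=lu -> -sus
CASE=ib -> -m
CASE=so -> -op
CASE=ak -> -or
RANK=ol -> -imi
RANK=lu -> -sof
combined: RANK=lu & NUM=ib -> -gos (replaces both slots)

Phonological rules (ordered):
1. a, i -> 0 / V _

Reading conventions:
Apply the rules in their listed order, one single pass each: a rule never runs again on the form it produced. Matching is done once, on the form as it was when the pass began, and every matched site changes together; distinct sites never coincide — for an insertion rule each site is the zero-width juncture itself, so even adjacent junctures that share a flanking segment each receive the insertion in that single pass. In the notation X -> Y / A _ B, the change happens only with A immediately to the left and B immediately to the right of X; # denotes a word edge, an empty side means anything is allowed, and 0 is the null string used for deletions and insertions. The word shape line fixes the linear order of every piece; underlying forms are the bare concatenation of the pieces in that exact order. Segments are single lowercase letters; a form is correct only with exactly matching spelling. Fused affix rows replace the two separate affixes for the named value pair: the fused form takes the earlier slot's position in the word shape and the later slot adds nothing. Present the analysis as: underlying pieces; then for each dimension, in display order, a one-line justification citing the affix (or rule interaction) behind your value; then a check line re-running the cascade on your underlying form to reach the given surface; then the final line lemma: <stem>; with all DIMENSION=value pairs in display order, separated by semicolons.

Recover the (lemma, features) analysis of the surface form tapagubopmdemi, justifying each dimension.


underlying: tapagub-op-mde-imi-i
KEL=so - signalled by the affix -mde
NUM=ib - signalled by the affix -i
CASE=so - signalled by the affix -op
RANK=ol - signalled by the affix -imi
check: tapagubopmdeimii -> tapagubopmdemi
lemma: tapagub; KEL=so; NUM=ib; CASE=so; RANK=ol


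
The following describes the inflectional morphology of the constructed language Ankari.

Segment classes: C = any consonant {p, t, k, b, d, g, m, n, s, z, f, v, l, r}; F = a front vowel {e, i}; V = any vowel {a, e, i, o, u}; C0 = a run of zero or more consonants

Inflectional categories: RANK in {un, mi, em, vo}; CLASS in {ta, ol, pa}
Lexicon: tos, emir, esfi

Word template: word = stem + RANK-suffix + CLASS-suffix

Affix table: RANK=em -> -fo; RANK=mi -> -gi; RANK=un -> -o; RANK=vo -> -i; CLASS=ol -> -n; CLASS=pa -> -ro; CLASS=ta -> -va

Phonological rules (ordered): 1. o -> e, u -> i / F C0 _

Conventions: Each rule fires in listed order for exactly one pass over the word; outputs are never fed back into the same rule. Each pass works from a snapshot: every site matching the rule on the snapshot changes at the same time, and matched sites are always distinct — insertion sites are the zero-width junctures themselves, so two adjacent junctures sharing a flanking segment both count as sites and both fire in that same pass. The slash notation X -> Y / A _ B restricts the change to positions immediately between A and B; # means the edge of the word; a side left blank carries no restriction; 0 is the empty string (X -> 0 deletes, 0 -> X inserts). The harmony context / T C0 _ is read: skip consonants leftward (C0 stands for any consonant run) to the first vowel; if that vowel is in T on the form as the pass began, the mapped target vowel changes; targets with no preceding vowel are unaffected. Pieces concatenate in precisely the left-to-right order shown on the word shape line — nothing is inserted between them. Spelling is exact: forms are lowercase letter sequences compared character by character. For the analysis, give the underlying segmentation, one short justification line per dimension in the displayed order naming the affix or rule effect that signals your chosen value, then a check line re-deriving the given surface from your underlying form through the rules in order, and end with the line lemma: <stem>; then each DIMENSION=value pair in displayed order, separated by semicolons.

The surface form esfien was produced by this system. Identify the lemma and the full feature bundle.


underlying: esfi-o-n
RANK=un - signalled by the affix -o
CLASS=ol - signalled by the affix -n
check: esfion -> esfien
lemma: esfi; RANK=un; CLASS=ol


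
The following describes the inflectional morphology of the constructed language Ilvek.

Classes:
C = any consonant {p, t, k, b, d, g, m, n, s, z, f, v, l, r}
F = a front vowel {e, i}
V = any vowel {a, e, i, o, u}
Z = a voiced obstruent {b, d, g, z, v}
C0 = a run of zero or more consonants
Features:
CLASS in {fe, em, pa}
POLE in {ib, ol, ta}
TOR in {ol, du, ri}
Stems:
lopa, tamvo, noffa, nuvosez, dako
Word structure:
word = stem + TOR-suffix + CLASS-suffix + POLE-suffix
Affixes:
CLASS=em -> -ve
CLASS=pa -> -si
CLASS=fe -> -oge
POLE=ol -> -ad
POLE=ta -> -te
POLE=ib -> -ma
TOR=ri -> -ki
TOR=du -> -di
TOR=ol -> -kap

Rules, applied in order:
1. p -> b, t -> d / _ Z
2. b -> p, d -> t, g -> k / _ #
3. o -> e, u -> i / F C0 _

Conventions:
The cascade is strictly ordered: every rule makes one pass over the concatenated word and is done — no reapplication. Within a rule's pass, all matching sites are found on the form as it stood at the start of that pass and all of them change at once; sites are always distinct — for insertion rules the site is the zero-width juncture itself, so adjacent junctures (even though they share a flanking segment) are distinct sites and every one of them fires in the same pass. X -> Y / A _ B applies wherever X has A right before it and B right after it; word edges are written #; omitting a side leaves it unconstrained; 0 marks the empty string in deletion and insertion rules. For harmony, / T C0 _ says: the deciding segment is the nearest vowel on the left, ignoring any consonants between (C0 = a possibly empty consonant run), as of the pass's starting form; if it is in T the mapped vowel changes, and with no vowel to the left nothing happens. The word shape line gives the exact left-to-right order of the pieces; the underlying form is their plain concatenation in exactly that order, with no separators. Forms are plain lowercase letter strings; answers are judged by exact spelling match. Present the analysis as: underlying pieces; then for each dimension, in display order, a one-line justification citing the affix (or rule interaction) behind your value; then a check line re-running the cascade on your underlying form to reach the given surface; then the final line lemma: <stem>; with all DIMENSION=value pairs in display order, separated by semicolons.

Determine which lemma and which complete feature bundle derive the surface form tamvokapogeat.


underlying: tamvo-kap-oge-ad
CLASS=fe - signalled by the affix -oge
POLE=ol - signalled by the affix -ad
TOR=ol - signalled by the affix -kap
check: tamvokapogead -> tamvokapogead -> tamvokapogeat -> tamvokapogeat
lemma: tamvo; CLASS=fe; POLE=ol; TOR=ol


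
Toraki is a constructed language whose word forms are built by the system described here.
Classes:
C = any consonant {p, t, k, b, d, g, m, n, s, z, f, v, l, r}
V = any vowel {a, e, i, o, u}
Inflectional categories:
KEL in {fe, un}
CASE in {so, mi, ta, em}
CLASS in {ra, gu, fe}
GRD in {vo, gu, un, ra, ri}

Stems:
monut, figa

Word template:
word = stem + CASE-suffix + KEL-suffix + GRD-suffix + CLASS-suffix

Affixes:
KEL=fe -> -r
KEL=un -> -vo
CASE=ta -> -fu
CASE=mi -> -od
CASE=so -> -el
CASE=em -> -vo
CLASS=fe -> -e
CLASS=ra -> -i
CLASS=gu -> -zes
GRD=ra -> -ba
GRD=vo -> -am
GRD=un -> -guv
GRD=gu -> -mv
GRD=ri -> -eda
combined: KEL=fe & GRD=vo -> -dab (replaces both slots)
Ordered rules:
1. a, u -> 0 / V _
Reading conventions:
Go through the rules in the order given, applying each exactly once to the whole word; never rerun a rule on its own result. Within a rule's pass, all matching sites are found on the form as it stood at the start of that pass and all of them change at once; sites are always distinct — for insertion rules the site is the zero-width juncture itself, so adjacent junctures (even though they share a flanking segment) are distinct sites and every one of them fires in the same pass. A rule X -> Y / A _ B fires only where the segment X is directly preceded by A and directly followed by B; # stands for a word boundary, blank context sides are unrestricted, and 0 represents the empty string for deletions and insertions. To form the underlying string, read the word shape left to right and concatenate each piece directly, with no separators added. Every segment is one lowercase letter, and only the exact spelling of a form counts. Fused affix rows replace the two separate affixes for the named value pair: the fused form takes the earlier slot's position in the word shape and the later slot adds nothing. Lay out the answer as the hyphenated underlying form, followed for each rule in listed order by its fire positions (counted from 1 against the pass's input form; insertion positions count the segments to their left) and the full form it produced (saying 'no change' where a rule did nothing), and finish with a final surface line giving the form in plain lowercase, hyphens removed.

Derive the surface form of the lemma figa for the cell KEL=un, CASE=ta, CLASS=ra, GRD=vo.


underlying: figa-fu-vo-am-i
1. a, u -> 0 / V _: fires at position(s) 9: figafuvomi
surface: figafuvomi
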